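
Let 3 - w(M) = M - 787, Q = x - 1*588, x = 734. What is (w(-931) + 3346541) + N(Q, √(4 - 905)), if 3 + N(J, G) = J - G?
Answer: 3348405 - I*√901 ≈ 3.3484e+6 - 30.017*I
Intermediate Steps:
Q = 146 (Q = 734 - 1*588 = 734 - 588 = 146)
w(M) = 790 - M (w(M) = 3 - (M - 787) = 3 - (-787 + M) = 3 + (787 - M) = 790 - M)
N(J, G) = -3 + J - G (N(J, G) = -3 + (J - G) = -3 + J - G)
(w(-931) + 3346541) + N(Q, √(4 - 905)) = ((790 - 1*(-931)) + 3346541) + (-3 + 146 - √(4 - 905)) = ((790 + 931) + 3346541) + (-3 + 146 - √(-901)) = (1721 + 3346541) + (-3 + 146 - I*√901) = 3348262 + (-3 + 146 - I*√901) = 3348262 + (143 - I*√901) = 3348405 - I*√901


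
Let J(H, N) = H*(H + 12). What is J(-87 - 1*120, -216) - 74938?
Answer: -34573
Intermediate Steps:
J(H, N) = H*(12 + H)
J(-87 - 1*120, -216) - 74938 = (-87 - 1*120)*(12 + (-87 - 1*120)) - 74938 = (-87 - 120)*(12 + (-87 - 120)) - 74938 = -207*(12 - 207) - 74938 = -207*(-195) - 74938 = 40365 - 74938 = -34573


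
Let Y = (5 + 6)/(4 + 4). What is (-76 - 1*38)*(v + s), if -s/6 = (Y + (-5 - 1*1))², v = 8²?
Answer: 117363/16 ≈ 7335.2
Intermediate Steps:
v = 64
Y = 11/8 ≈ 1.3750
s = -4107/32 (s = -6*(11/8 + (-5 - 1*1))² = -6*(11/8 + (-5 - 1))² = -6*(11/8 - 6)² = -6*(-37/8)² = -6*1369/64 = -4107/32 ≈ -128.34)
(-76 - 1*38)*(v + s) = (-76 - 1*38)*(64 - 4107/32) = (-76 - 38)*(-2059/32) = -114*(-2059/32) = 117363/16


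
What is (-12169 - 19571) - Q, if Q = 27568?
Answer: -59308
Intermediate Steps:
(-12169 - 19571) - Q = (-12169 - 19571) - 1*27568 = -31740 - 27568 = -59308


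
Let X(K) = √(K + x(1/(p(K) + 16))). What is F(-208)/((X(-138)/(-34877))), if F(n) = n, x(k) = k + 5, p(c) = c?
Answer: -7254416*I*√219966/5409 ≈ -6.2902e+5*I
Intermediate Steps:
x(k) = 5 + k
X(K) = √(5 + K + 1/(16 + K)) (X(K) = √(K + (5 + 1/(K + 16))) = √(K + (5 + 1/(16 + K))) = √(5 + K + 1/(16 + K)))
F(-208)/((X(-138)/(-34877))) = -208*34877*I*√122/√(81 + (-138)² + 21*(-138)) = -208*34877*I*√122/√(81 + 19044 - 2898) = -208*34877*I*√219966/5409 = -7254416*I*√219966/5409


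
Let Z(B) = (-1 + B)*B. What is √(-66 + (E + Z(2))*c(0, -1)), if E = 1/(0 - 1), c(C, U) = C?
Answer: I*√66 ≈ 8.124*I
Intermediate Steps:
Z(B) = B*(-1 + B)
E = -1 (E = 1/(-1) = -1)
√(-66 + (E + Z(2))*c(0, -1)) = √(-66 + (-1 + 2*(-1 + 2))*0) = √(-66 + (-1 + 2*1)*0) = √(-66 + (-1 + 2)*0) = √(-66 + 1*0) = √(-66 + 0) = √(-66) = I*√66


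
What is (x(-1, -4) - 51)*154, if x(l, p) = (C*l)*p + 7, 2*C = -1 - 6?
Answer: -8932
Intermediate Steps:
C = -7/2 (C = (-1 - 6)/2 = (1/2)*(-7) = -7/2 ≈ -3.5000)
x(l, p) = 7 - 7*l*p/2 (x(l, p) = (-7*l/2)*p + 7 = -7*l*p/2 + 7 = 7 - 7*l*p/2)
(x(-1, -4) - 51)*154 = ((7 - 7/2*(-1)*(-4)) - 51)*154 = ((7 - 14) - 51)*154 = (-7 - 51)*154 = -58*154 = -8932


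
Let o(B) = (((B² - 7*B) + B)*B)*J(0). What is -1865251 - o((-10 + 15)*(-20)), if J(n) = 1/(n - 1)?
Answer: -2925251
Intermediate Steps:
J(n) = 1/(-1 + n)
o(B) = -B*(B² - 6*B) (o(B) = (((B² - 7*B) + B)*B)/(-1 + 0) = ((B² - 6*B)*B)/(-1) = (B*(B² - 6*B))*(-1) = -B*(B² - 6*B))
-1865251 - o((-10 + 15)*(-20)) = -1865251 - ((-10 + 15)*(-20))²*(6 - (-10 + 15)*(-20)) = -1865251 - (5*(-20))²*(6 - 5*(-20)) = -1865251 - (-100)²*(6 - 1*(-100)) = -1865251 - 10000*(6 + 100) = -1865251 - 10000*106 = -1865251 - 1*1060000 = -1865251 - 1060000 = -2925251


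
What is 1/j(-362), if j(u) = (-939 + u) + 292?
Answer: -1/1009 ≈ -0.00099108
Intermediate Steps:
j(u) = -647 + u
1/j(-362) = 1/(-647 - 362) = 1/(-1009) = -1/1009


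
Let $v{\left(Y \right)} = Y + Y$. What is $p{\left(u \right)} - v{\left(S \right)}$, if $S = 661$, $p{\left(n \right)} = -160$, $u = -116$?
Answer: $-1482$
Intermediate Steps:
$v{\left(Y \right)} = 2 Y$
$p{\left(u \right)} - v{\left(S \right)} = -160 - 2 \cdot 661 = -160 - 1322 = -1482$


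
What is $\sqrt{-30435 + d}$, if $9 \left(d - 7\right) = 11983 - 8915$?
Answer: $\frac{8 i \sqrt{4231}}{3} \approx 173.46 i$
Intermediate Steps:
$d = \frac{3131}{9}$ ($d = 7 + \frac{11983 - 8915}{9} = 7 + \frac{1}{9} \cdot 3068 = 7 + \frac{3068}{9} = \frac{3131}{9} \approx 347.89$)
$\sqrt{-30435 + d} = \sqrt{-30435 + \frac{3131}{9}} = \sqrt{- \frac{270784}{9}} = \frac{8 i \sqrt{4231}}{3}$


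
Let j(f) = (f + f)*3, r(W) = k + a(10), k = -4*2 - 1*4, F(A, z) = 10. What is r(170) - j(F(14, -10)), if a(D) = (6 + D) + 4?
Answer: -52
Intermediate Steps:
a(D) = 10 + D
k = -12 (k = -8 - 4 = -12)
r(W) = 8 (r(W) = -12 + (10 + 10) = -12 + 20 = 8)
j(f) = 6*f (j(f) = (2*f)*3 = 6*f)
r(170) - j(F(14, -10)) = 8 - 6*10 = 8 - 1*60 = 8 - 60 = -52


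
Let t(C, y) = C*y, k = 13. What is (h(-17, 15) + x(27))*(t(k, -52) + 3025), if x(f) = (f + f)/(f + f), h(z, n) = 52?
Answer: 124497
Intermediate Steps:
x(f) = 1 (x(f) = (2*f)/((2*f)) = (2*f)*(1/(2*f)) = 1)
(h(-17, 15) + x(27))*(t(k, -52) + 3025) = (52 + 1)*(13*(-52) + 3025) = 53*(-676 + 3025) = 53*2349 = 124497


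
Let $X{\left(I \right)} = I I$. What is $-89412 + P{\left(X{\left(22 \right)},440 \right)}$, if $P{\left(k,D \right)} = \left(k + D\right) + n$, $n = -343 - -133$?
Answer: $-88698$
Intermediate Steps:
$X{\left(I \right)} = I^{2}$
$n = -210$ ($n = -343 + 133 = -210$)
$P{\left(k,D \right)} = -210 + D + k$ ($P{\left(k,D \right)} = \left(k + D\right) - 210 = \left(D + k\right) - 210 = -210 + D + k$)
$-89412 + P{\left(X{\left(22 \right)},440 \right)} = -89412 + \left(-210 + 440 + 22^{2}\right) = -89412 + \left(-210 + 440 + 484\right) = -89412 + 714 = -88698$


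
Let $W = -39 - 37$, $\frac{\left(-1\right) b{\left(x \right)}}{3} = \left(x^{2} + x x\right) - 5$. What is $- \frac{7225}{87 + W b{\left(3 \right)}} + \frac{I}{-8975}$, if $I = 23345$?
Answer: $- \frac{27213994}{5476545} \approx -4.9692$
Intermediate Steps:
$b{\left(x \right)} = 15 - 6 x^{2}$ ($b{\left(x \right)} = - 3 \left(\left(x^{2} + x x\right) - 5\right) = - 3 \left(\left(x^{2} + x^{2}\right) - 5\right) = - 3 \left(2 x^{2} - 5\right) = - 3 \left(-5 + 2 x^{2}\right) = 15 - 6 x^{2}$)
$W = -76$ ($W = -39 - 37 = -76$)
$- \frac{7225}{87 + W b{\left(3 \right)}} + \frac{I}{-8975} = - \frac{7225}{87 - 76 \left(15 - 6 \cdot 3^{2}\right)} + \frac{23345}{-8975} = - \frac{7225}{87 - 76 \left(15 - 54\right)} + 23345 \left(- \frac{1}{8975}\right) = - \frac{7225}{87 - 76 \left(15 - 54\right)} - \frac{4669}{1795} = - \frac{7225}{87 - -2964} - \frac{4669}{1795} = - \frac{7225}{87 + 2964} - \frac{4669}{1795} = - \frac{7225}{3051} - \frac{4669}{1795} = - \frac{27213994}{5476545}$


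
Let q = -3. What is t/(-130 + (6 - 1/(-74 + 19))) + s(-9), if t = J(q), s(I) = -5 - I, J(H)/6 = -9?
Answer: 10082/2273 ≈ 4.4355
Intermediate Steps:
J(H) = -54 (J(H) = 6*(-9) = -54)
t = -54
t/(-130 + (6 - 1/(-74 + 19))) + s(-9) = -54/(-130 + (6 - 1/(-74 + 19))) + (-5 - 1*(-9)) = -54/(-130 + (6 - 1/(-55))) + (-5 + 9) = -54/(-130 + (6 - 1*(-1/55))) + 4 = -54/(-130 + (6 + 1/55)) + 4 = -54/(-130 + 331/55) + 4 = -54/(-6819/55) + 4 = -54*(-55/6819) + 4 = 990/2273 + 4 = 10082/2273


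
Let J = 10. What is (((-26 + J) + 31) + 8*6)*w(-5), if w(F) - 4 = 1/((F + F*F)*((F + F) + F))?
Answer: 25179/100 ≈ 251.79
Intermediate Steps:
w(F) = 4 + 1/(3*F*(F + F**2)) (w(F) = 4 + 1/((F + F*F)*((F + F) + F)) = 4 + 1/((F + F**2)*(2*F + F)) = 4 + 1/((F + F**2)*((3*F))) = 4 + (1/(3*F))/(F + F**2) = 4 + 1/(3*F*(F + F**2)))
(((-26 + J) + 31) + 8*6)*w(-5) = (((-26 + 10) + 31) + 8*6)*((1/3)*(1 + 12*(-5)**2 + 12*(-5)**3)/((-5)**2*(1 - 5))) = ((-16 + 31) + 48)*((1/3)*(1/25)*(1 + 12*25 + 12*(-125))/(-4)) = (15 + 48)*((1/3)*(1/25)*(-1/4)*(1 + 300 - 1500)) = 63*((1/3)*(1/25)*(-1/4)*(-1199)) = 63*(1199/300) = 25179/100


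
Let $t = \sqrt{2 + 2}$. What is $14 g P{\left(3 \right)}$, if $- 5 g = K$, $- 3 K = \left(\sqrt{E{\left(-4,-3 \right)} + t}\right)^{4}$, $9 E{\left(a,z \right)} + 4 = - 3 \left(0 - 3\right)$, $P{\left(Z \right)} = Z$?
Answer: $\frac{7406}{405} \approx 18.286$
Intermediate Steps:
$E{\left(a,z \right)} = \frac{5}{9}$ ($E{\left(a,z \right)} = - \frac{4}{9} + \frac{\left(-3\right) \left(0 - 3\right)}{9} = - \frac{4}{9} + \frac{\left(-3\right) \left(-3\right)}{9} = - \frac{4}{9} + \frac{1}{9} \cdot 9 = - \frac{4}{9} + 1 = \frac{5}{9}$)
$t = 2$ ($t = \sqrt{4} = 2$)
$K = - \frac{529}{243}$ ($K = - \frac{\left(\sqrt{\frac{5}{9} + 2}\right)^{4}}{3} = - \frac{\left(\sqrt{\frac{23}{9}}\right)^{4}}{3} = - \frac{\left(\frac{\sqrt{23}}{3}\right)^{4}}{3} = \left(- \frac{1}{3}\right) \frac{529}{81} = - \frac{529}{243} \approx -2.177$)
$g = \frac{529}{1215}$ ($g = \left(- \frac{1}{5}\right) \left(- \frac{529}{243}\right) = \frac{529}{1215} \approx 0.43539$)
$14 g P{\left(3 \right)} = 14 \cdot \frac{529}{1215} \cdot 3 = \frac{7406}{1215} \cdot 3 = \frac{7406}{405}$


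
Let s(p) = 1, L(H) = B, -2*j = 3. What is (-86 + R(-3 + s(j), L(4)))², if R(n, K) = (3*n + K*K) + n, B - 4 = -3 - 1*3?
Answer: 8100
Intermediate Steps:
B = -2 (B = 4 + (-3 - 1*3) = 4 + (-3 - 3) = 4 - 6 = -2)
j = -3/2 (j = -½*3 = -3/2 ≈ -1.5000)
L(H) = -2
R(n, K) = K² + 4*n (R(n, K) = (3*n + K²) + n = (K² + 3*n) + n = K² + 4*n)
(-86 + R(-3 + s(j), L(4)))² = (-86 + ((-2)² + 4*(-3 + 1)))² = (-86 + (4 + 4*(-2)))² = (-86 + (4 - 8))² = (-86 - 4)² = (-90)² = 8100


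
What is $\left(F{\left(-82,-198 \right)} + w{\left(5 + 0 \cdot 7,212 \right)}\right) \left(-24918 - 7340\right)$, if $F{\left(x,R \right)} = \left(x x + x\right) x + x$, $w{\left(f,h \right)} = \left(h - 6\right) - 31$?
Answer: $17566126158$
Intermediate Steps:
$w{\left(f,h \right)} = -37 + h$ ($w{\left(f,h \right)} = \left(-6 + h\right) - 31 = -37 + h$)
$F{\left(x,R \right)} = x + x \left(x + x^{2}\right)$ ($F{\left(x,R \right)} = \left(x^{2} + x\right) x + x = \left(x + x^{2}\right) x + x = x \left(x + x^{2}\right) + x = x + x \left(x + x^{2}\right)$)
$\left(F{\left(-82,-198 \right)} + w{\left(5 + 0 \cdot 7,212 \right)}\right) \left(-24918 - 7340\right) = \left(- 82 \left(1 - 82 + \left(-82\right)^{2}\right) + \left(-37 + 212\right)\right) \left(-24918 - 7340\right) = \left(- 82 \left(1 - 82 + 6724\right) + 175\right) \left(-32258\right) = \left(\left(-82\right) 6643 + 175\right) \left(-32258\right) = \left(-544726 + 175\right) \left(-32258\right) = \left(-544551\right) \left(-32258\right) = 17566126158$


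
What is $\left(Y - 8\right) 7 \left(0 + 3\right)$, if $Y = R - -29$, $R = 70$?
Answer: $1911$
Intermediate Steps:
$Y = 99$ ($Y = 70 - -29 = 70 + 29 = 99$)
$\left(Y - 8\right) 7 \left(0 + 3\right) = \left(99 - 8\right) 7 \left(0 + 3\right) = 91 \cdot 7 \cdot 3 = 91 \cdot 21 = 1911$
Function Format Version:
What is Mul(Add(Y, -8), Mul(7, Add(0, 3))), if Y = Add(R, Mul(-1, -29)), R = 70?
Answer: 1911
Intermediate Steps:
Y = 99 (Y = Add(70, Mul(-1, -29)) = Add(70, 29) = 99)
Mul(Add(Y, -8), Mul(7, Add(0, 3))) = Mul(Add(99, -8), Mul(7, Add(0, 3))) = Mul(91, Mul(7, 3)) = Mul(91, 21) = 1911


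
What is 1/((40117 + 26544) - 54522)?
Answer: 1/12139 ≈ 8.2379e-5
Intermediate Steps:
1/((40117 + 26544) - 54522) = 1/(66661 - 54522) = 1/12139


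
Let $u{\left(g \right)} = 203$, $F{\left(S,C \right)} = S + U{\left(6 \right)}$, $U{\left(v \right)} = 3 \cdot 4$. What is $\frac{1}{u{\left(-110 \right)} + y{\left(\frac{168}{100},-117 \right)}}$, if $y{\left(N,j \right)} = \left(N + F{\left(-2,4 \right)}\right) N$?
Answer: $\frac{625}{139139} \approx 0.0044919$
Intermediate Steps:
$U{\left(v \right)} = 12$
$F{\left(S,C \right)} = 12 + S$ ($F{\left(S,C \right)} = S + 12 = 12 + S$)
$y{\left(N,j \right)} = N \left(10 + N\right)$ ($y{\left(N,j \right)} = \left(N + \left(12 - 2\right)\right) N = \left(N + 10\right) N = \left(10 + N\right) N = N \left(10 + N\right)$)
$\frac{1}{u{\left(-110 \right)} + y{\left(\frac{168}{100},-117 \right)}} = \frac{1}{203 + \frac{168}{100} \left(10 + \frac{168}{100}\right)} = \frac{1}{203 + 168 \cdot \frac{1}{100} \left(10 + 168 \cdot \frac{1}{100}\right)} = \frac{1}{203 + \frac{42 \left(10 + \frac{42}{25}\right)}{25}} = \frac{1}{203 + \frac{42}{25} \cdot \frac{292}{25}} = \frac{1}{203 + \frac{12264}{625}} = \frac{1}{\frac{139139}{625}} = \frac{625}{139139}$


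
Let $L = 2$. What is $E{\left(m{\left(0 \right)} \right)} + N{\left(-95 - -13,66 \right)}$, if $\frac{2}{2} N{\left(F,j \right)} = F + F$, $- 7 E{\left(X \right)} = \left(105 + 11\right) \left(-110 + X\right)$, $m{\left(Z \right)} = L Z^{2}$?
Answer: $\frac{11612}{7} \approx 1658.9$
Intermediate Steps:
$m{\left(Z \right)} = 2 Z^{2}$
$E{\left(X \right)} = \frac{12760}{7} - \frac{116 X}{7}$ ($E{\left(X \right)} = - \frac{\left(105 + 11\right) \left(-110 + X\right)}{7} = - \frac{116 \left(-110 + X\right)}{7} = - \frac{-12760 + 116 X}{7} = \frac{12760}{7} - \frac{116 X}{7}$)
$N{\left(F,j \right)} = 2 F$ ($N{\left(F,j \right)} = F + F = 2 F$)
$E{\left(m{\left(0 \right)} \right)} + N{\left(-95 - -13,66 \right)} = \left(\frac{12760}{7} - \frac{116 \cdot 2 \cdot 0^{2}}{7}\right) + 2 \left(-95 - -13\right) = \left(\frac{12760}{7} - \frac{116 \cdot 2 \cdot 0}{7}\right) + 2 \left(-95 + 13\right) = \left(\frac{12760}{7} - 0\right) + 2 \left(-82\right) = \left(\frac{12760}{7} + 0\right) - 164 = \frac{12760}{7} - 164 = \frac{11612}{7}$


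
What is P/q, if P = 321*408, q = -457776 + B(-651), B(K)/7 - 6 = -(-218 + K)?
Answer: -130968/451651 ≈ -0.28998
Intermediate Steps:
B(K) = 1568 - 7*K (B(K) = 42 + 7*(-(-218 + K)) = 42 + 7*(218 - K) = 42 + (1526 - 7*K) = 1568 - 7*K)
q = -451651 (q = -457776 + (1568 - 7*(-651)) = -457776 + (1568 + 4557) = -457776 + 6125 = -451651)
P = 130968
P/q = 130968/(-451651) = 130968*(-1/451651) = -130968/451651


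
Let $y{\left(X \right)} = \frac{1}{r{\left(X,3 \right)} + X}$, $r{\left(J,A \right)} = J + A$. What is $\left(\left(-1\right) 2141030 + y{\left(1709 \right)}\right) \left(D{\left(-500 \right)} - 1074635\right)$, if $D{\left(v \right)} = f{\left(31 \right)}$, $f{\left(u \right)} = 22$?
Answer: $\frac{7870963833750577}{3421} \approx 2.3008 \cdot 10^{12}$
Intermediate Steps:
$r{\left(J,A \right)} = A + J$
$y{\left(X \right)} = \frac{1}{3 + 2 X}$ ($y{\left(X \right)} = \frac{1}{\left(3 + X\right) + X} = \frac{1}{3 + 2 X}$)
$D{\left(v \right)} = 22$
$\left(\left(-1\right) 2141030 + y{\left(1709 \right)}\right) \left(D{\left(-500 \right)} - 1074635\right) = \left(\left(-1\right) 2141030 + \frac{1}{3 + 2 \cdot 1709}\right) \left(22 - 1074635\right) = \left(-2141030 + \frac{1}{3 + 3418}\right) \left(-1074613\right) = \left(-2141030 + \frac{1}{3421}\right) \left(-1074613\right) = \left(- \frac{7324463629}{3421}\right) \left(-1074613\right) = \frac{7870963833750577}{3421}$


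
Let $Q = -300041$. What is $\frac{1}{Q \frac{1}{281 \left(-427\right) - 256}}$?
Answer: $\frac{120243}{300041} \approx 0.40076$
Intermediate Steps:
$\frac{1}{Q \frac{1}{281 \left(-427\right) - 256}} = \frac{1}{\left(-300041\right) \frac{1}{281 \left(-427\right) - 256}} = \frac{1}{\left(-300041\right) \frac{1}{-119987 - 256}} = \frac{1}{\left(-300041\right) \frac{1}{-120243}} = \frac{1}{\left(-300041\right) \left(- \frac{1}{120243}\right)} = \frac{1}{\frac{300041}{120243}} = \frac{120243}{300041}$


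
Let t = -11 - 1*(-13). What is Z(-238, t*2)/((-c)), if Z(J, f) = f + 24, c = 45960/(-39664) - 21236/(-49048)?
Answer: 106391243/2757698 ≈ 38.580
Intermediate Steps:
t = 2 (t = -11 + 13 = 2)
c = -11030792/15198749 (c = 45960*(-1/39664) - 21236*(-1/49048) = -5745/4958 + 5309/12262 = -11030792/15198749 ≈ -0.72577)
Z(J, f) = 24 + f
Z(-238, t*2)/((-c)) = (24 + 2*2)/((-1*(-11030792/15198749))) = (24 + 4)/(11030792/15198749) = 28*(15198749/11030792) = 106391243/2757698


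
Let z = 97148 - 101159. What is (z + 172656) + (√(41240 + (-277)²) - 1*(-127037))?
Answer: 295682 + √117969 ≈ 2.9603e+5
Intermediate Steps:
z = -4011
(z + 172656) + (√(41240 + (-277)²) - 1*(-127037)) = (-4011 + 172656) + (√(41240 + (-277)²) - 1*(-127037)) = 168645 + (√(41240 + 76729) + 127037) = 168645 + (√117969 + 127037) = 168645 + (127037 + √117969) = 295682 + √117969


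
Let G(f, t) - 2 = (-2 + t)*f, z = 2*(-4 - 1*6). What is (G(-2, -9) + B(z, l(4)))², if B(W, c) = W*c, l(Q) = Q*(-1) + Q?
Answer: 576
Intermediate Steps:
z = -20 (z = 2*(-4 - 6) = 2*(-10) = -20)
l(Q) = 0 (l(Q) = -Q + Q = 0)
G(f, t) = 2 + f*(-2 + t) (G(f, t) = 2 + (-2 + t)*f = 2 + f*(-2 + t))
(G(-2, -9) + B(z, l(4)))² = ((2 - 2*(-2) - 2*(-9)) - 20*0)² = ((2 + 4 + 18) + 0)² = (24 + 0)² = 24² = 576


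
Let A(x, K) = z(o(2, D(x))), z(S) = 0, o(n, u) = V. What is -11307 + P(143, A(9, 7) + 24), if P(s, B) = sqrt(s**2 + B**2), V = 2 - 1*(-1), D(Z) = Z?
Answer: -11162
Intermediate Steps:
V = 3 (V = 2 + 1 = 3)
o(n, u) = 3
A(x, K) = 0
P(s, B) = sqrt(B**2 + s**2)
-11307 + P(143, A(9, 7) + 24) = -11307 + sqrt((0 + 24)**2 + 143**2) = -11307 + sqrt(24**2 + 20449) = -11307 + sqrt(576 + 20449) = -11307 + sqrt(21025) = -11307 + 145 = -11162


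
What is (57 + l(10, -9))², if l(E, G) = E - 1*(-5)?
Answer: 5184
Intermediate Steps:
l(E, G) = 5 + E (l(E, G) = E + 5 = 5 + E)
(57 + l(10, -9))² = (57 + (5 + 10))² = (57 + 15)² = 72² = 5184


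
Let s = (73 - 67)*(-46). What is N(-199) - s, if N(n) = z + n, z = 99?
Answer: 176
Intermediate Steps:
N(n) = 99 + n
s = -276 (s = 6*(-46) = -276)
N(-199) - s = (99 - 199) - 1*(-276) = -100 + 276 = 176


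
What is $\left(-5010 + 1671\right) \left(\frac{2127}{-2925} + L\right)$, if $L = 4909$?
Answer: $- \frac{5326334958}{325} \approx -1.6389 \cdot 10^{7}$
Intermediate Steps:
$\left(-5010 + 1671\right) \left(\frac{2127}{-2925} + L\right) = \left(-5010 + 1671\right) \left(\frac{2127}{-2925} + 4909\right) = - 3339 \left(2127 \left(- \frac{1}{2925}\right) + 4909\right) = - 3339 \left(- \frac{709}{975} + 4909\right) = \left(-3339\right) \frac{4785566}{975} = - \frac{5326334958}{325}$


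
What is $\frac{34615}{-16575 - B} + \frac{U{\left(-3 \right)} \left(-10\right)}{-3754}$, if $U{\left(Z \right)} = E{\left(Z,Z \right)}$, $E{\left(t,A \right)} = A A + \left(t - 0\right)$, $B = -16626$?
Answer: $\frac{64973885}{95727} \approx 678.74$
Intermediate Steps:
$E{\left(t,A \right)} = t + A^{2}$ ($E{\left(t,A \right)} = A^{2} + \left(t + 0\right) = A^{2} + t = t + A^{2}$)
$U{\left(Z \right)} = Z + Z^{2}$
$\frac{34615}{-16575 - B} + \frac{U{\left(-3 \right)} \left(-10\right)}{-3754} = \frac{34615}{-16575 - -16626} + \frac{- 3 \left(1 - 3\right) \left(-10\right)}{-3754} = \frac{34615}{-16575 + 16626} + \left(-3\right) \left(-2\right) \left(-10\right) \left(- \frac{1}{3754}\right) = \frac{34615}{51} + 6 \left(-10\right) \left(- \frac{1}{3754}\right) = 34615 \cdot \frac{1}{51} - - \frac{30}{1877} = \frac{34615}{51} + \frac{30}{1877} = \frac{64973885}{95727}$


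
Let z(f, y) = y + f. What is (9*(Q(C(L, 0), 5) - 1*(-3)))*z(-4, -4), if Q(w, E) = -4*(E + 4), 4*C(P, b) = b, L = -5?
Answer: 2376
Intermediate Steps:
z(f, y) = f + y
C(P, b) = b/4
Q(w, E) = -16 - 4*E (Q(w, E) = -4*(4 + E) = -16 - 4*E)
(9*(Q(C(L, 0), 5) - 1*(-3)))*z(-4, -4) = (9*((-16 - 4*5) - 1*(-3)))*(-4 - 4) = (9*((-16 - 20) + 3))*(-8) = (9*(-36 + 3))*(-8) = (9*(-33))*(-8) = -297*(-8) = 2376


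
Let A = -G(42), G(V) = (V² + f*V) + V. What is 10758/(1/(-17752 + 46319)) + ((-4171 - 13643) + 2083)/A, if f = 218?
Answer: 3368883357863/10962 ≈ 3.0732e+8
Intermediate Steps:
G(V) = V² + 219*V (G(V) = (V² + 218*V) + V = V² + 219*V)
A = -10962 (A = -42*(219 + 42) = -42*261 = -1*10962 = -10962)
10758/(1/(-17752 + 46319)) + ((-4171 - 13643) + 2083)/A = 10758/(1/(-17752 + 46319)) + ((-4171 - 13643) + 2083)/(-10962) = 10758/(1/28567) + (-17814 + 2083)*(-1/10962) = 10758/(1/28567) - 15731*(-1/10962) = 10758*28567 + 15731/10962 = 307323786 + 15731/10962 = 3368883357863/10962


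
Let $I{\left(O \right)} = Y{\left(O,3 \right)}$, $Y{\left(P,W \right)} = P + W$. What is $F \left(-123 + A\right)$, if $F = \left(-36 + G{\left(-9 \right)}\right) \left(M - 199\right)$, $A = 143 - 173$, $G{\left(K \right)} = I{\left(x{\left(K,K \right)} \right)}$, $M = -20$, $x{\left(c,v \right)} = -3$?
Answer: $-1206252$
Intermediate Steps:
$I{\left(O \right)} = 3 + O$ ($I{\left(O \right)} = O + 3 = 3 + O$)
$G{\left(K \right)} = 0$ ($G{\left(K \right)} = 3 - 3 = 0$)
$A = -30$
$F = 7884$ ($F = \left(-36 + 0\right) \left(-20 - 199\right) = \left(-36\right) \left(-219\right) = 7884$)
$F \left(-123 + A\right) = 7884 \left(-123 - 30\right) = 7884 \left(-153\right) = -1206252$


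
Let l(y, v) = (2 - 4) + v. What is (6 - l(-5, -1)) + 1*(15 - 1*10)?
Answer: 14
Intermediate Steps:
l(y, v) = -2 + v
(6 - l(-5, -1)) + 1*(15 - 1*10) = (6 - (-2 - 1)) + 1*(15 - 1*10) = (6 - 1*(-3)) + 1*(15 - 10) = (6 + 3) + 1*5 = 9 + 5 = 14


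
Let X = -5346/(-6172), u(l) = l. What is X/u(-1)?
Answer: -2673/3086 ≈ -0.86617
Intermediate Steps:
X = 2673/3086 (X = -5346*(-1/6172) = 2673/3086 ≈ 0.86617)
X/u(-1) = (2673/3086)/(-1) = -1*2673/3086 = -2673/3086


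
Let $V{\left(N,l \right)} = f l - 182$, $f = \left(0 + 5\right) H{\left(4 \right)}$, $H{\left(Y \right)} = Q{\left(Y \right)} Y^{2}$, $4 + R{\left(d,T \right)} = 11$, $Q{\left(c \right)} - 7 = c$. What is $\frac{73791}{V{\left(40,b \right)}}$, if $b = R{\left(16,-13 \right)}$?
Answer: $\frac{73791}{5978} \approx 12.344$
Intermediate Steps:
$Q{\left(c \right)} = 7 + c$
$R{\left(d,T \right)} = 7$ ($R{\left(d,T \right)} = -4 + 11 = 7$)
$b = 7$
$H{\left(Y \right)} = Y^{2} \left(7 + Y\right)$ ($H{\left(Y \right)} = \left(7 + Y\right) Y^{2} = Y^{2} \left(7 + Y\right)$)
$f = 880$ ($f = \left(0 + 5\right) 4^{2} \left(7 + 4\right) = 5 \cdot 16 \cdot 11 = 5 \cdot 176 = 880$)
$V{\left(N,l \right)} = -182 + 880 l$ ($V{\left(N,l \right)} = 880 l - 182 = -182 + 880 l$)
$\frac{73791}{V{\left(40,b \right)}} = \frac{73791}{-182 + 880 \cdot 7} = \frac{73791}{-182 + 6160} = \frac{73791}{5978}$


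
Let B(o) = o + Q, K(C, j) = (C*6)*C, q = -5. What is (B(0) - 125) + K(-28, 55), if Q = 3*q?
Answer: 4564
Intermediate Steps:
K(C, j) = 6*C**2 (K(C, j) = (6*C)*C = 6*C**2)
Q = -15 (Q = 3*(-5) = -15)
B(o) = -15 + o (B(o) = o - 15 = -15 + o)
(B(0) - 125) + K(-28, 55) = ((-15 + 0) - 125) + 6*(-28)**2 = (-15 - 125) + 6*784 = -140 + 4704 = 4564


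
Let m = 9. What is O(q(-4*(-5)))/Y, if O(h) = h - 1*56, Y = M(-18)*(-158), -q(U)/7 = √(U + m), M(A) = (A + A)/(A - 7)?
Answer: 175/711 + 175*√29/5688 ≈ 0.41182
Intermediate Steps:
M(A) = 2*A/(-7 + A) (M(A) = (2*A)/(-7 + A) = 2*A/(-7 + A))
q(U) = -7*√(9 + U) (q(U) = -7*√(U + 9) = -7*√(9 + U))
Y = -5688/25 (Y = (2*(-18)/(-7 - 18))*(-158) = (2*(-18)/(-25))*(-158) = (2*(-18)*(-1/25))*(-158) = (36/25)*(-158) = -5688/25 ≈ -227.52)
O(h) = -56 + h (O(h) = h - 56 = -56 + h)
O(q(-4*(-5)))/Y = (-56 - 7*√(9 - 4*(-5)))/(-5688/25) = (-56 - 7*√(9 + 20))*(-25/5688) = (-56 - 7*√29)*(-25/5688) = 175/711 + 175*√29/5688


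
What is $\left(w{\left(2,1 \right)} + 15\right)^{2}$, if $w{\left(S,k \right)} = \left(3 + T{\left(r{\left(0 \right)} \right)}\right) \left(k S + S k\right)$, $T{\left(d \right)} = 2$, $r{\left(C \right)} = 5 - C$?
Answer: $1225$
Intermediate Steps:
$w{\left(S,k \right)} = 10 S k$ ($w{\left(S,k \right)} = \left(3 + 2\right) \left(k S + S k\right) = 5 \left(S k + S k\right) = 5 \cdot 2 S k = 10 S k$)
$\left(w{\left(2,1 \right)} + 15\right)^{2} = \left(10 \cdot 2 \cdot 1 + 15\right)^{2} = \left(20 + 15\right)^{2} = 35^{2} = 1225$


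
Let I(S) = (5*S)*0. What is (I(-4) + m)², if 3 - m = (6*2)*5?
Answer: 3249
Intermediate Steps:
I(S) = 0
m = -57 (m = 3 - 6*2*5 = 3 - 12*5 = 3 - 1*60 = 3 - 60 = -57)
(I(-4) + m)² = (0 - 57)² = (-57)² = 3249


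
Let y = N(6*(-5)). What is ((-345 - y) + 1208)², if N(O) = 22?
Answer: 707281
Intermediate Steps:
y = 22
((-345 - y) + 1208)² = ((-345 - 1*22) + 1208)² = ((-345 - 22) + 1208)² = (-367 + 1208)² = 841² = 707281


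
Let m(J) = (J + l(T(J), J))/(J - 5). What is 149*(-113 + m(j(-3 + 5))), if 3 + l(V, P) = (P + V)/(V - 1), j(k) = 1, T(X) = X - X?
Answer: -66901/4 ≈ -16725.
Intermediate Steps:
T(X) = 0
l(V, P) = -3 + (P + V)/(-1 + V) (l(V, P) = -3 + (P + V)/(V - 1) = -3 + (P + V)/(-1 + V))
m(J) = -3/(-5 + J) (m(J) = (J + (3 + J - 2*0)/(-1 + 0))/(J - 5) = (J + (3 + J + 0)/(-1))/(-5 + J) = (J - (3 + J))/(-5 + J) = (J + (-3 - J))/(-5 + J) = -3/(-5 + J))
149*(-113 + m(j(-3 + 5))) = 149*(-113 - 3/(-5 + 1)) = 149*(-113 - 3/(-4)) = 149*(-113 - 3*(-¼)) = 149*(-113 + ¾) = 149*(-449/4) = -66901/4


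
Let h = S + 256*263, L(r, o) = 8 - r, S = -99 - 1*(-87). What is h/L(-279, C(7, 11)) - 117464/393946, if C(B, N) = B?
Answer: 1891796912/8075893 ≈ 234.25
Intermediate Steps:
S = -12 (S = -99 + 87 = -12)
h = 67316 (h = -12 + 256*263 = -12 + 67328 = 67316)
h/L(-279, C(7, 11)) - 117464/393946 = 67316/(8 - 1*(-279)) - 117464/393946 = 67316/(8 + 279) - 117464*1/393946 = 67316/287 - 58732/196973 = 1891796912/8075893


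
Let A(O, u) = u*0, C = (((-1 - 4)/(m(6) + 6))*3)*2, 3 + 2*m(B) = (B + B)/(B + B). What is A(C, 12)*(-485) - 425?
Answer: -425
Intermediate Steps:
m(B) = -1 (m(B) = -3/2 + ((B + B)/(B + B))/2 = -3/2 + ((2*B)/((2*B)))/2 = -3/2 + ((2*B)*(1/(2*B)))/2 = -3/2 + (½)*1 = -3/2 + ½ = -1)
C = -6 (C = (((-1 - 4)/(-1 + 6))*3)*2 = (-5/5*3)*2 = (-5*⅕*3)*2 = -1*3*2 = -3*2 = -6)
A(O, u) = 0
A(C, 12)*(-485) - 425 = 0*(-485) - 425 = 0 - 425 = -425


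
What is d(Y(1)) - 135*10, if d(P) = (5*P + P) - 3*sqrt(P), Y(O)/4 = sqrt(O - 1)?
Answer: -1350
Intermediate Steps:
Y(O) = 4*sqrt(-1 + O) (Y(O) = 4*sqrt(O - 1) = 4*sqrt(-1 + O))
d(P) = -3*sqrt(P) + 6*P (d(P) = 6*P - 3*sqrt(P) = -3*sqrt(P) + 6*P)
d(Y(1)) - 135*10 = (-3*2*(-1 + 1)**(1/4) + 6*(4*sqrt(-1 + 1))) - 135*10 = (-3*sqrt(4*sqrt(0)) + 6*(4*sqrt(0))) - 1350 = (-3*sqrt(4*0) + 6*(4*0)) - 1350 = (-3*sqrt(0) + 6*0) - 1350 = (-3*0 + 0) - 1350 = (0 + 0) - 1350 = 0 - 1350 = -1350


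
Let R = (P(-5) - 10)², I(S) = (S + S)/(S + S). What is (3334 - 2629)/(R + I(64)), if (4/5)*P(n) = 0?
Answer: 705/101 ≈ 6.9802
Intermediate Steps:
I(S) = 1 (I(S) = (2*S)/((2*S)) = (2*S)*(1/(2*S)) = 1)
P(n) = 0 (P(n) = (5/4)*0 = 0)
R = 100 (R = (0 - 10)² = (-10)² = 100)
(3334 - 2629)/(R + I(64)) = (3334 - 2629)/(100 + 1) = 705/101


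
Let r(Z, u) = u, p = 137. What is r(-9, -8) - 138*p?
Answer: -18914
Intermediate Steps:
r(-9, -8) - 138*p = -8 - 138*137 = -8 - 18906 = -18914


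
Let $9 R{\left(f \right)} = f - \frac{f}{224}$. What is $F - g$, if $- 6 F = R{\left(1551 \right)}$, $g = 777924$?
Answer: $- \frac{3136704859}{4032} \approx -7.7795 \cdot 10^{5}$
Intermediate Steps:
$R{\left(f \right)} = \frac{223 f}{2016}$ ($R{\left(f \right)} = \frac{f - \frac{f}{224}}{9} = \frac{\frac{223}{224} f}{9} = \frac{223 f}{2016}$)
$F = - \frac{115291}{4032}$ ($F = - \frac{\frac{223}{2016} \cdot 1551}{6} = \left(- \frac{1}{6}\right) \frac{115291}{672} = - \frac{115291}{4032} \approx -28.594$)
$F - g = - \frac{115291}{4032} - 777924 = - \frac{3136704859}{4032}$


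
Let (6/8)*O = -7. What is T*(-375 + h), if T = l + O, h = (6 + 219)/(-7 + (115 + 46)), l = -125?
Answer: 7727525/154 ≈ 50179.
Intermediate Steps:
O = -28/3 (O = (4/3)*(-7) = -28/3 ≈ -9.3333)
h = 225/154 (h = 225/(-7 + 161) = 225/154 ≈ 1.4610)
T = -403/3 (T = -125 - 28/3 = -403/3 ≈ -134.33)
T*(-375 + h) = -403*(-375 + 225/154)/3 = -403/3*(-57525/154) = 7727525/154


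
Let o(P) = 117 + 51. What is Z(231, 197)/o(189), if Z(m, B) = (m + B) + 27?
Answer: 65/24 ≈ 2.7083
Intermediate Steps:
Z(m, B) = 27 + B + m (Z(m, B) = (B + m) + 27 = 27 + B + m)
o(P) = 168
Z(231, 197)/o(189) = (27 + 197 + 231)/168 = 455*(1/168) = 65/24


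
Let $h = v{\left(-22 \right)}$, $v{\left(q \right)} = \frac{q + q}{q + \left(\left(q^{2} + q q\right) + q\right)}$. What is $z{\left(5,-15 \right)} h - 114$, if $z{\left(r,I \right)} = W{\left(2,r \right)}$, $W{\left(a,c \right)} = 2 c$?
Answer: $- \frac{2404}{21} \approx -114.48$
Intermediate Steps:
$v{\left(q \right)} = \frac{2 q}{2 q + 2 q^{2}}$ ($v{\left(q \right)} = \frac{2 q}{q + \left(\left(q^{2} + q^{2}\right) + q\right)} = \frac{2 q}{q + \left(2 q^{2} + q\right)} = \frac{2 q}{q + \left(q + 2 q^{2}\right)} = \frac{2 q}{2 q + 2 q^{2}}$)
$z{\left(r,I \right)} = 2 r$
$h = - \frac{1}{21}$ ($h = \frac{1}{1 - 22} = \frac{1}{-21} = - \frac{1}{21} \approx -0.047619$)
$z{\left(5,-15 \right)} h - 114 = 2 \cdot 5 \left(- \frac{1}{21}\right) - 114 = 10 \left(- \frac{1}{21}\right) - 114 = - \frac{10}{21} - 114 = - \frac{2404}{21}$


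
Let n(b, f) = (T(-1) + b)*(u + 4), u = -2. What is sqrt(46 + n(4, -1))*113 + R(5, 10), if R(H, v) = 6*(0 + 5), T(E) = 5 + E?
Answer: 30 + 113*sqrt(62) ≈ 919.76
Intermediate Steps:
R(H, v) = 30 (R(H, v) = 6*5 = 30)
n(b, f) = 8 + 2*b (n(b, f) = ((5 - 1) + b)*(-2 + 4) = (4 + b)*2 = 8 + 2*b)
sqrt(46 + n(4, -1))*113 + R(5, 10) = sqrt(46 + (8 + 2*4))*113 + 30 = sqrt(46 + (8 + 8))*113 + 30 = sqrt(46 + 16)*113 + 30 = sqrt(62)*113 + 30 = 113*sqrt(62) + 30 = 30 + 113*sqrt(62)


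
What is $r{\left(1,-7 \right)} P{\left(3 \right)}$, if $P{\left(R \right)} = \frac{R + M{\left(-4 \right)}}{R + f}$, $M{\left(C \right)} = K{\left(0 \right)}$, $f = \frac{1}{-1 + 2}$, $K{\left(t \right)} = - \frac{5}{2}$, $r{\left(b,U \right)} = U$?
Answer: $- \frac{7}{8} \approx -0.875$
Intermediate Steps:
$K{\left(t \right)} = - \frac{5}{2}$ ($K{\left(t \right)} = \left(-5\right) \frac{1}{2} = - \frac{5}{2}$)
$f = 1$ ($f = 1^{-1} = 1$)
$M{\left(C \right)} = - \frac{5}{2}$
$P{\left(R \right)} = \frac{- \frac{5}{2} + R}{1 + R}$ ($P{\left(R \right)} = \frac{R - \frac{5}{2}}{R + 1} = \frac{- \frac{5}{2} + R}{1 + R}$)
$r{\left(1,-7 \right)} P{\left(3 \right)} = - 7 \frac{- \frac{5}{2} + 3}{1 + 3} = - 7 \cdot \frac{1}{4} \cdot \frac{1}{2} = \left(-7\right) \frac{1}{8} = - \frac{7}{8}$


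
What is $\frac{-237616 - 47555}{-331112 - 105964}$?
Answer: $\frac{5003}{7668} \approx 0.65245$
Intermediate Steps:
$\frac{-237616 - 47555}{-331112 - 105964} = - \frac{285171}{-437076} = \left(-285171\right) \left(- \frac{1}{437076}\right) = \frac{5003}{7668}$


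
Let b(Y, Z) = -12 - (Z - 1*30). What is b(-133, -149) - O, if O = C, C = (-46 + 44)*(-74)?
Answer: 19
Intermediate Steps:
b(Y, Z) = 18 - Z (b(Y, Z) = -12 - (Z - 30) = -12 - (-30 + Z) = -12 + (30 - Z) = 18 - Z)
C = 148 (C = -2*(-74) = 148)
O = 148
b(-133, -149) - O = (18 - 1*(-149)) - 1*148 = (18 + 149) - 148 = 167 - 148 = 19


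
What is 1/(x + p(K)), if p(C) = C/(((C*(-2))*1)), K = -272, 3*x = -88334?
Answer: -6/176671 ≈ -3.3961e-5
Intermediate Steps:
x = -88334/3 (x = (⅓)*(-88334) = -88334/3 ≈ -29445.)
p(C) = -½ (p(C) = C/((-2*C*1)) = C/((-2*C)) = C*(-1/(2*C)) = -½)
1/(x + p(K)) = 1/(-88334/3 - ½) = 1/(-176671/6) = -6/176671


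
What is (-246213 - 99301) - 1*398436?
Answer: -743950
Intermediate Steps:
(-246213 - 99301) - 1*398436 = -345514 - 398436 = -743950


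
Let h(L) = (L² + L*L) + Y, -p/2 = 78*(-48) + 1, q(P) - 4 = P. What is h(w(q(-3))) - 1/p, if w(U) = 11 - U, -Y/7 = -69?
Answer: 5112937/7486 ≈ 683.00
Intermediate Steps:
Y = 483 (Y = -7*(-69) = 483)
q(P) = 4 + P
p = 7486 (p = -2*(78*(-48) + 1) = -2*(-3744 + 1) = -2*(-3743) = 7486)
h(L) = 483 + 2*L² (h(L) = (L² + L*L) + 483 = (L² + L²) + 483 = 2*L² + 483 = 483 + 2*L²)
h(w(q(-3))) - 1/p = (483 + 2*(11 - (4 - 3))²) - 1/7486 = (483 + 2*(11 - 1*1)²) - 1*1/7486 = (483 + 2*(11 - 1)²) - 1/7486 = (483 + 2*10²) - 1/7486 = (483 + 2*100) - 1/7486 = (483 + 200) - 1/7486 = 683 - 1/7486 = 5112937/7486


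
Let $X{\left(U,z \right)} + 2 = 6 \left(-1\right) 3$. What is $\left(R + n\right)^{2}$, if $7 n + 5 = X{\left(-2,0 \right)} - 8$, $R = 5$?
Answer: $\frac{4}{49} \approx 0.081633$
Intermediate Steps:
$X{\left(U,z \right)} = -20$ ($X{\left(U,z \right)} = -2 + 6 \left(-1\right) 3 = -2 - 18 = -20$)
$n = - \frac{33}{7}$ ($n = - \frac{5}{7} + \frac{-20 - 8}{7} = - \frac{5}{7} + \frac{1}{7} \left(-28\right) = - \frac{5}{7} - 4 = - \frac{33}{7} \approx -4.7143$)
$\left(R + n\right)^{2} = \left(5 - \frac{33}{7}\right)^{2} = \left(\frac{2}{7}\right)^{2} = \frac{4}{49}$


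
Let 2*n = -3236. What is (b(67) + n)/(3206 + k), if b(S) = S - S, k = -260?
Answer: -809/1473 ≈ -0.54922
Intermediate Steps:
n = -1618 (n = (½)*(-3236) = -1618)
b(S) = 0
(b(67) + n)/(3206 + k) = (0 - 1618)/(3206 - 260) = -1618/2946 = -1618*1/2946 = -809/1473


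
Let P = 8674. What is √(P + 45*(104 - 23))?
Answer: √12319 ≈ 110.99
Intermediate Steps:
√(P + 45*(104 - 23)) = √(8674 + 45*(104 - 23)) = √(8674 + 45*81) = √(8674 + 3645) = √12319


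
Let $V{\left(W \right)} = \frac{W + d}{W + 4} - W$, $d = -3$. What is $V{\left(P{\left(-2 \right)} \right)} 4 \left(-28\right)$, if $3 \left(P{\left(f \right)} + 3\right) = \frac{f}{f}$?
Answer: $\frac{532}{3} \approx 177.33$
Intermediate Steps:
$P{\left(f \right)} = - \frac{8}{3}$ ($P{\left(f \right)} = -3 + \frac{f \frac{1}{f}}{3} = -3 + \frac{1}{3} \cdot 1 = -3 + \frac{1}{3} = - \frac{8}{3}$)
$V{\left(W \right)} = - W + \frac{-3 + W}{4 + W}$ ($V{\left(W \right)} = \frac{W - 3}{W + 4} - W = \frac{-3 + W}{4 + W} - W = - W + \frac{-3 + W}{4 + W}$)
$V{\left(P{\left(-2 \right)} \right)} 4 \left(-28\right) = \frac{-3 - \left(- \frac{8}{3}\right)^{2} - -8}{4 - \frac{8}{3}} \cdot 4 \left(-28\right) = \frac{-3 - \frac{64}{9} + 8}{\frac{4}{3}} \cdot 4 \left(-28\right) = \frac{3 \left(-3 - \frac{64}{9} + 8\right)}{4} \cdot 4 \left(-28\right) = \frac{3}{4} \left(- \frac{19}{9}\right) 4 \left(-28\right) = \left(- \frac{19}{12}\right) 4 \left(-28\right) = \left(- \frac{19}{3}\right) \left(-28\right) = \frac{532}{3}$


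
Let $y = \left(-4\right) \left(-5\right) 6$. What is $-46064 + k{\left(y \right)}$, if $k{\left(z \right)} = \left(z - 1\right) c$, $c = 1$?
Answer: $-45945$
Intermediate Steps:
$y = 120$ ($y = 20 \cdot 6 = 120$)
$k{\left(z \right)} = -1 + z$ ($k{\left(z \right)} = \left(z - 1\right) 1 = \left(-1 + z\right) 1 = -1 + z$)
$-46064 + k{\left(y \right)} = -46064 + \left(-1 + 120\right) = -46064 + 119 = -45945$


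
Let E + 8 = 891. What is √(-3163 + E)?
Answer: 2*I*√570 ≈ 47.749*I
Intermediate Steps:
E = 883 (E = -8 + 891 = 883)
√(-3163 + E) = √(-3163 + 883) = √(-2280) = 2*I*√570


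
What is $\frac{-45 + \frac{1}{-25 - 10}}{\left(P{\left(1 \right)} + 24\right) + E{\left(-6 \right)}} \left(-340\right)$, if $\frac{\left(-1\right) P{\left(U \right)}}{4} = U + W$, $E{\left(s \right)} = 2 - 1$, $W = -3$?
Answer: $\frac{107168}{231} \approx 463.93$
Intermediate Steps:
$E{\left(s \right)} = 1$
$P{\left(U \right)} = 12 - 4 U$ ($P{\left(U \right)} = - 4 \left(U - 3\right) = - 4 \left(-3 + U\right) = 12 - 4 U$)
$\frac{-45 + \frac{1}{-25 - 10}}{\left(P{\left(1 \right)} + 24\right) + E{\left(-6 \right)}} \left(-340\right) = \frac{-45 + \frac{1}{-25 - 10}}{\left(\left(12 - 4\right) + 24\right) + 1} \left(-340\right) = \frac{-45 + \frac{1}{-35}}{\left(8 + 24\right) + 1} \left(-340\right) = \frac{-45 - \frac{1}{35}}{32 + 1} \left(-340\right) = - \frac{1576}{35 \cdot 33} \left(-340\right) = \left(- \frac{1576}{35}\right) \frac{1}{33} \left(-340\right) = \left(- \frac{1576}{1155}\right) \left(-340\right) = \frac{107168}{231}$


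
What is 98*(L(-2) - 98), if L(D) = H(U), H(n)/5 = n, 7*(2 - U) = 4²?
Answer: -9744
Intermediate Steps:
U = -2/7 (U = 2 - ⅐*4² = 2 - ⅐*16 = 2 - 16/7 = -2/7 ≈ -0.28571)
H(n) = 5*n
L(D) = -10/7 (L(D) = 5*(-2/7) = -10/7)
98*(L(-2) - 98) = 98*(-10/7 - 98) = 98*(-696/7) = -9744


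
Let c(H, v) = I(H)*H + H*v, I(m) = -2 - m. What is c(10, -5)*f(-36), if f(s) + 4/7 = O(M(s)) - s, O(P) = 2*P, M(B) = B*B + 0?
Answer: -3126640/7 ≈ -4.4666e+5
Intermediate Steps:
M(B) = B² (M(B) = B² + 0 = B²)
c(H, v) = H*v + H*(-2 - H) (c(H, v) = (-2 - H)*H + H*v = H*(-2 - H) + H*v = H*v + H*(-2 - H))
f(s) = -4/7 - s + 2*s² (f(s) = -4/7 + (2*s² - s) = -4/7 + (-s + 2*s²) = -4/7 - s + 2*s²)
c(10, -5)*f(-36) = (10*(-2 - 5 - 1*10))*(-4/7 - 1*(-36) + 2*(-36)²) = (10*(-2 - 5 - 10))*(-4/7 + 36 + 2*1296) = (10*(-17))*(-4/7 + 36 + 2592) = -170*18392/7 = -3126640/7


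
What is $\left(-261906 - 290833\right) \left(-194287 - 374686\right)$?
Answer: $314493567047$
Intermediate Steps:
$\left(-261906 - 290833\right) \left(-194287 - 374686\right) = \left(-552739\right) \left(-568973\right) = 314493567047$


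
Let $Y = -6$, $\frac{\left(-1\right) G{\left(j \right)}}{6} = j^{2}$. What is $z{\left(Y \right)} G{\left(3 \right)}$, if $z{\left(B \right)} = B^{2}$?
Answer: $-1944$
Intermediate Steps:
$G{\left(j \right)} = - 6 j^{2}$
$z{\left(Y \right)} G{\left(3 \right)} = \left(-6\right)^{2} \left(- 6 \cdot 3^{2}\right) = 36 \left(\left(-6\right) 9\right) = 36 \left(-54\right) = -1944$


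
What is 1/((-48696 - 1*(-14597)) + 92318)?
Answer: 1/58219 ≈ 1.7177e-5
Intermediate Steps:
1/((-48696 - 1*(-14597)) + 92318) = 1/((-48696 + 14597) + 92318) = 1/(-34099 + 92318) = 1/58219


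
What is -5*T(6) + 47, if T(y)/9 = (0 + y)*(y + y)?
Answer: -3193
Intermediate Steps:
T(y) = 18*y² (T(y) = 9*((0 + y)*(y + y)) = 9*(y*(2*y)) = 9*(2*y²) = 18*y²)
-5*T(6) + 47 = -90*6² + 47 = -90*36 + 47 = -5*648 + 47 = -3240 + 47 = -3193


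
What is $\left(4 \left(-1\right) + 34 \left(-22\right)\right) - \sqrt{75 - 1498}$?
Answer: $-752 - i \sqrt{1423} \approx -752.0 - 37.723 i$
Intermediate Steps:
$\left(4 \left(-1\right) + 34 \left(-22\right)\right) - \sqrt{75 - 1498} = \left(-4 - 748\right) - \sqrt{-1423} = -752 - i \sqrt{1423}$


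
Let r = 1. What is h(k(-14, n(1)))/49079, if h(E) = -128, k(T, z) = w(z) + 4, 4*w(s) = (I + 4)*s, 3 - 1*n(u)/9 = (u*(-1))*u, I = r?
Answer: -128/49079 ≈ -0.0026080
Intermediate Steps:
I = 1
n(u) = 27 + 9*u² (n(u) = 27 - 9*u*(-1)*u = 27 - 9*(-u)*u = 27 - (-9)*u² = 27 + 9*u²)
w(s) = 5*s/4 (w(s) = ((1 + 4)*s)/4 = (5*s)/4 = 5*s/4)
k(T, z) = 4 + 5*z/4 (k(T, z) = 5*z/4 + 4 = 4 + 5*z/4)
h(k(-14, n(1)))/49079 = -128/49079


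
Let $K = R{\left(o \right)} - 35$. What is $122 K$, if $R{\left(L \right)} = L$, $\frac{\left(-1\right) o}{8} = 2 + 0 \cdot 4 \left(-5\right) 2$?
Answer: $-6222$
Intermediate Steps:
$o = -16$ ($o = - 8 \left(2 + 0 \cdot 4 \left(-5\right) 2\right) = - 8 \left(2 + 0 \left(-5\right) 2\right) = - 8 \left(2 + 0 \cdot 2\right) = - 8 \left(2 + 0\right) = \left(-8\right) 2 = -16$)
$K = -51$ ($K = -16 - 35 = -51$)
$122 K = 122 \left(-51\right) = -6222$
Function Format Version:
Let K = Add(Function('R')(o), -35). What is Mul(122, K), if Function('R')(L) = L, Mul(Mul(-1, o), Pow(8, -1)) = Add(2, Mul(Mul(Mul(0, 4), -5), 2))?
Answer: -6222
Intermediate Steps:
o = -16 (o = Mul(-8, Add(2, Mul(Mul(Mul(0, 4), -5), 2))) = Mul(-8, Add(2, Mul(Mul(0, -5), 2))) = Mul(-8, Add(2, Mul(0, 2))) = Mul(-8, Add(2, 0)) = Mul(-8, 2) = -16)
K = -51 (K = Add(-16, -35) = -51)
Mul(122, K) = Mul(122, -51) = -6222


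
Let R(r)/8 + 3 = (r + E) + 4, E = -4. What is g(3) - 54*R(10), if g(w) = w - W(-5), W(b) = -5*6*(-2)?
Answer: -3081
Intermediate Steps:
W(b) = 60 (W(b) = -30*(-2) = 60)
R(r) = -24 + 8*r (R(r) = -24 + 8*((r - 4) + 4) = -24 + 8*((-4 + r) + 4) = -24 + 8*r)
g(w) = -60 + w (g(w) = w - 1*60 = w - 60 = -60 + w)
g(3) - 54*R(10) = (-60 + 3) - 54*(-24 + 8*10) = -57 - 54*(-24 + 80) = -57 - 54*56 = -57 - 3024 = -3081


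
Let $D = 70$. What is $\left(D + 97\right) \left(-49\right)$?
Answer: $-8183$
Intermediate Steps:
$\left(D + 97\right) \left(-49\right) = \left(70 + 97\right) \left(-49\right) = 167 \left(-49\right) = -8183$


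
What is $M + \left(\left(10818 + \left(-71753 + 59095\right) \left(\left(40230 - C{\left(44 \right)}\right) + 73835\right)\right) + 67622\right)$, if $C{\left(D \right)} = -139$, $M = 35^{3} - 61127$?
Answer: $-1445534044$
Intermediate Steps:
$M = -18252$ ($M = 42875 - 61127 = -18252$)
$M + \left(\left(10818 + \left(-71753 + 59095\right) \left(\left(40230 - C{\left(44 \right)}\right) + 73835\right)\right) + 67622\right) = -18252 + \left(\left(10818 + \left(-71753 + 59095\right) \left(\left(40230 - -139\right) + 73835\right)\right) + 67622\right) = -18252 + \left(\left(10818 - 12658 \left(\left(40230 + 139\right) + 73835\right)\right) + 67622\right) = -18252 + \left(\left(10818 - 12658 \left(40369 + 73835\right)\right) + 67622\right) = -18252 + \left(\left(10818 - 1445594232\right) + 67622\right) = -18252 + \left(-1445583414 + 67622\right) = -18252 - 1445515792 = -1445534044$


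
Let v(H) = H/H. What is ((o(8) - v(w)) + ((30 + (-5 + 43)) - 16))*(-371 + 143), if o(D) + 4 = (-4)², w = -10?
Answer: -14364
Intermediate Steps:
o(D) = 12 (o(D) = -4 + (-4)² = -4 + 16 = 12)
v(H) = 1
((o(8) - v(w)) + ((30 + (-5 + 43)) - 16))*(-371 + 143) = ((12 - 1*1) + ((30 + (-5 + 43)) - 16))*(-371 + 143) = ((12 - 1) + ((30 + 38) - 16))*(-228) = (11 + (68 - 16))*(-228) = (11 + 52)*(-228) = 63*(-228) = -14364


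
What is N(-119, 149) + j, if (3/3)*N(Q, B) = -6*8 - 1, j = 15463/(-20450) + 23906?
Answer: 487860187/20450 ≈ 23856.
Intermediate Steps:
j = 488862237/20450 (j = 15463*(-1/20450) + 23906 = -15463/20450 + 23906 = 488862237/20450 ≈ 23905.)
N(Q, B) = -49 (N(Q, B) = -6*8 - 1 = -48 - 1 = -49)
N(-119, 149) + j = -49 + 488862237/20450 = 487860187/20450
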